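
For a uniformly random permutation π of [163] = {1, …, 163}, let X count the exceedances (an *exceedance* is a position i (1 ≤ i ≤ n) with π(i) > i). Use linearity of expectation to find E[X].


Write X = Σ_{i=1}^{163} X_i, where X_i = 1_{π(i) > i}.
For each fixed i, π(i) is uniform over {1, …, 163} (marginal of a uniform permutation), so P[π(i) > i] = (n − i)/n. Summing: Σ_{i=1}^{163} (n − i)/n = (0 + 1 + … + 162)/163 = 163(163 − 1)/(2·163) = (163 − 1)/2.
Hence E[X] = Σ_{i=1}^{163} (163 − i)/163 = 81 ≈ 81.000000.

E[X] = 81 = 81.000000.


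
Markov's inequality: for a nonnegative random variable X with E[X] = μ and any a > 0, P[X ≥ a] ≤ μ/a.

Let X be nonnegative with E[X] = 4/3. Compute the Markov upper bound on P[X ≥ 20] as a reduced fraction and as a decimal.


μ = E[X] = 4/3, a = 20.
Markov: P[X ≥ 20] ≤ μ/a = (4/3)/20 = 1/15.
Numerically: ≈ 0.06667.
(Since a = 20 > μ = 1.33333, the bound 1/15 is < 1 and informative.)

P[X ≥ 20] ≤ 1/15 ≈ 0.06667.


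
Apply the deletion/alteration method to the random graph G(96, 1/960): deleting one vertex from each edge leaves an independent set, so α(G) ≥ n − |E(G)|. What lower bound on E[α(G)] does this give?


E[|E(G)|] = C(96, 2)·p = 4560 · (1/960) = 19/4.
E[α(G)] ≥ n − E[|E(G)|] = 96 − 19/4 = 365/4.
Numerically: ≈ 91.250.
(This is only a lower bound; the true E[α(G)] may be larger.)

E[α(G)] ≥ 365/4 ≈ 91.250.


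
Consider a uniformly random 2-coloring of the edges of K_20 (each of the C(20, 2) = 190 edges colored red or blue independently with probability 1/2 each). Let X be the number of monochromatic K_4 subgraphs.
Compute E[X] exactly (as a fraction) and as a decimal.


Let X = Σ_S X_S over the C(20, 4) = 4845 subsets S of size 4, where X_S = 1 if the K_4 on S is monochromatic.
For a fixed S, the K_4 on S has C(4, 2) = 6 edges. P[all 6 edges red] = (1/2)^6, and likewise for blue, so P[monochromatic] = 2·(1/2)^6 = 2^{1 − 6} = 1/32.
By linearity of expectation: E[X] = C(20, 4) · 2^{1 − 6} = 4845 · 1/32 = 4845/32.
Numerically: E[X] ≈ 151.40625.

E[X] = C(20,4)·2^(1−C(4,2)) = 4845/32 ≈ 151.40625.


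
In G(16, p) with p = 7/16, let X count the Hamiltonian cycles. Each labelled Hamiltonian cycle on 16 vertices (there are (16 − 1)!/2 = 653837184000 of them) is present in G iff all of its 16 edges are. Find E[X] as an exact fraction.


K_16 has (16 − 1)!/2 = 653837184000 labelled Hamiltonian cycles.
For each such Hamiltonian cycle H, let X_H = 1 if all 16 edges of H are present in G. Then P[X_H = 1] = p^{16} = (7/16)^{16} = 33232930569601/18446744073709551616.
Summing the indicators: E[X] = Σ_H E[X_H] = 653837184000 · p^{16} = 653837184000 · 33232930569601/18446744073709551616 = 21219654042671322112875/18014398509481984.
Numerically: E[X] ≈ 1.1779e+06.

E[X] = 653837184000 · (7/16)^{16} = 21219654042671322112875/18014398509481984 ≈ 1.1779e+06.


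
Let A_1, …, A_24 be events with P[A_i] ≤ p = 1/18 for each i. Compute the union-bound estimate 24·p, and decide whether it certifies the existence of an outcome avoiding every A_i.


Union bound: P[∪_{i=1}^{24} A_i] ≤ Σ_i P[A_i] ≤ 24·p = 24·(1/18) = 4/3.
Numerically: 4/3 ≈ 1.3333.
Is 4/3 < 1? NO.
Since the bound 4/3 is ≥ 1, the union bound is uninformative here; it does NOT by itself certify existence.

24·p = 4/3 ≈ 1.3333; existence NOT certified by the union bound.


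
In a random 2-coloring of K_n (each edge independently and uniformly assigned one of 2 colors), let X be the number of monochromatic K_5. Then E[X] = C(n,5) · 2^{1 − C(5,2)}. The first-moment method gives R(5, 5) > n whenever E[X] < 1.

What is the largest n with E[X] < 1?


We need C(n, 5) · 2^{1 − 10} < 1, i.e. C(n, 5) < 2^{10 − 1} = 512.
Check values of n near the boundary:
  n = 7: C(7, 5) = 21; 21 < 512? YES
  n = 8: C(8, 5) = 56; 56 < 512? YES
  n = 9: C(9, 5) = 126; 126 < 512? YES
  n = 10: C(10, 5) = 252; 252 < 512? YES
  n = 11: C(11, 5) = 462; 462 < 512? YES
  n = 12: C(12, 5) = 792; 792 < 512? NO
  n = 13: C(13, 5) = 1287; 1287 < 512? NO
  n = 14: C(14, 5) = 2002; 2002 < 512? NO
The largest n with C(n, 5) < 512 is n = 11 (where E[X] = 231/256 ≈ 0.9023438). Hence R(5, 5) > 11, i.e. R(5, 5) ≥ 12.

Largest n = 11; hence R(5, 5) > 11.


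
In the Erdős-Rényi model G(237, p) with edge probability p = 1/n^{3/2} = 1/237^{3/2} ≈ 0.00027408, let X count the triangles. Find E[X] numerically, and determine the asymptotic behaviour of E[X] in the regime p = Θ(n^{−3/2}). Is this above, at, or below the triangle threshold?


Number of potential triangles: C(237, 3) = 2190670.
Each occurs with probability p³ ≈ (0.00027408)³ ≈ 2.0588867e-11.
By linearity: E[X] = C(237, 3)·p³ ≈ 2190670 · 2.0588867e-11 ≈ 0.00005.
Since α = 3/2 > 1, p = c/n^{3/2} = o(1/n) is below the triangle threshold p ~ 1/n. Asymptotically E[X] ~ (c³/6)·n^{3(1−α)} = (1³/6)·n^{-1.5} → 0, so by Markov's inequality G has no triangles w.h.p.

E[X] ≈ 0.00005; in regime p = Θ(1/n^{3/2}) E[X] tends to 0 (below the triangle threshold p ~ 1/n).


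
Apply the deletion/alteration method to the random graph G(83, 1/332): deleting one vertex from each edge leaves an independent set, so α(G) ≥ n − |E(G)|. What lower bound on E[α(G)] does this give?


E[|E(G)|] = C(83, 2)·p = 3403 · (1/332) = 41/4.
E[α(G)] ≥ n − E[|E(G)|] = 83 − 41/4 = 291/4.
Numerically: ≈ 72.750.
(This is only a lower bound; the true E[α(G)] may be larger.)

E[α(G)] ≥ 291/4 ≈ 72.750.


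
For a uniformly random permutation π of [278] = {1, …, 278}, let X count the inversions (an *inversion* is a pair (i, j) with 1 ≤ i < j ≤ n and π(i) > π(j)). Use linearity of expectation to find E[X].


Write X = Σ X_I over the C(278, 2) = 38503 pairs i < j, with X_I the indicator of one inversion.
There are 38503 indicators.
For each fixed pair i < j, the values π(i) and π(j) are two distinct elements of {1, …, 278} in uniformly random order; by symmetry P[π(i) > π(j)] = 1/2.
By linearity: E[X] = 38503 · (1/2) = C(278, 2) · (1/2) = 38503/2 = 38503/2 ≈ 19251.50000.

E[X] = 38503/2 = 19251.50000.


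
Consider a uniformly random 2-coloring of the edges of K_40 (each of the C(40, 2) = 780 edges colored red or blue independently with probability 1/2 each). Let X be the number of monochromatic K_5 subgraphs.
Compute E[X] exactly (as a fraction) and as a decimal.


Let X = Σ_S X_S over the C(40, 5) = 658008 subsets S of size 5, where X_S = 1 if the K_5 on S is monochromatic.
For a fixed S, the K_5 on S has C(5, 2) = 10 edges. P[all 10 edges red] = (1/2)^10, and likewise for blue, so P[monochromatic] = 2·(1/2)^10 = 2^{1 − 10} = 1/512.
By linearity of expectation: E[X] = C(40, 5) · 2^{1 − 10} = 658008 · 1/512 = 82251/64.
Numerically: E[X] ≈ 1285.171875.

E[X] = C(40,5)·2^(1−C(5,2)) = 82251/64 ≈ 1285.171875.


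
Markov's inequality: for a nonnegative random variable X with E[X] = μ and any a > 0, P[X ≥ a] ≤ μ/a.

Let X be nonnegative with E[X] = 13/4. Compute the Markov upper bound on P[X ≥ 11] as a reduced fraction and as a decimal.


μ = E[X] = 13/4, a = 11.
Markov: P[X ≥ 11] ≤ μ/a = (13/4)/11 = 13/44.
Numerically: ≈ 0.295455.
(Since a = 11 > μ = 3.250000, the bound 13/44 is < 1 and informative.)

P[X ≥ 11] ≤ 13/44 ≈ 0.295455.


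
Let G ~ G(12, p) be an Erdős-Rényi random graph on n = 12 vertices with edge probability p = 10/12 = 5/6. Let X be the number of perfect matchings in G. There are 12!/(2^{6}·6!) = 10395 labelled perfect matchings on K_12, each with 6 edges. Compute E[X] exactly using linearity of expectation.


K_12 has 12!/(2^{6}·6!) = 10395 labelled perfect matchings.
For each such perfect matching H, let X_H = 1 if all 6 edges of H are present in G. Then P[X_H = 1] = p^{6} = (5/6)^{6} = 15625/46656.
Summing the indicators: E[X] = Σ_H E[X_H] = 10395 · p^{6} = 10395 · 15625/46656 = 6015625/1728.
Numerically: E[X] ≈ 3.48e+03.

E[X] = 10395 · (5/6)^{6} = 6015625/1728 ≈ 3.48e+03.


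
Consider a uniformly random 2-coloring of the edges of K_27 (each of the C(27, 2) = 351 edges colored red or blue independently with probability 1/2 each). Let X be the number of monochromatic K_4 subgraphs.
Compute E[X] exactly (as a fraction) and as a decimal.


Let X = Σ_S X_S over the C(27, 4) = 17550 subsets S of size 4, where X_S = 1 if the K_4 on S is monochromatic.
For a fixed S, the K_4 on S has C(4, 2) = 6 edges. P[all 6 edges red] = (1/2)^6, and likewise for blue, so P[monochromatic] = 2·(1/2)^6 = 2^{1 − 6} = 1/32.
Summing: E[X] = C(27, 4) · 2^{1 − 6} = 17550 · 1/32 = 8775/16.
Numerically: E[X] ≈ 548.4375.

E[X] = C(27,4)·2^(1−C(4,2)) = 8775/16 ≈ 548.4375.


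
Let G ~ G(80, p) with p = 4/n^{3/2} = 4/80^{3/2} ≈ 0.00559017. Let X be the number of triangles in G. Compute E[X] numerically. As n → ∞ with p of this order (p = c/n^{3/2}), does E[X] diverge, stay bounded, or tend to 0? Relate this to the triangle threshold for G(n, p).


Number of potential triangles: C(80, 3) = 82160.
Each occurs with probability p³ ≈ (0.00559017)³ ≈ 1.74692811e-07.
By linearity: E[X] = C(80, 3)·p³ ≈ 82160 · 1.74692811e-07 ≈ 0.014353.
Since α = 3/2 > 1, p = c/n^{3/2} = o(1/n) is below the triangle threshold p ~ 1/n. Asymptotically E[X] ~ (c³/6)·n^{3(1−α)} = (4³/6)·n^{-1.5} → 0, so by Markov's inequality G has no triangles w.h.p.

E[X] ≈ 0.014353; in regime p = Θ(1/n^{3/2}) E[X] tends to 0 (below the triangle threshold p ~ 1/n).


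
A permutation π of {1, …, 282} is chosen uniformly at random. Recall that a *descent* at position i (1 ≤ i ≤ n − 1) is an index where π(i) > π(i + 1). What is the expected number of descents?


Write X = Σ X_I over i = 1, …, 281, with X_I the indicator of one descent.
There are 281 indicators.
For each fixed i, the pair (π(i), π(i+1)) is a uniformly random ordered pair of distinct values from {1, …, 282}; by symmetry P[π(i) > π(i+1)] = 1/2.
By linearity: E[X] = 281 · (1/2) = (282 − 1) · (1/2) = 281/2 ≈ 140.500000.

E[X] = 281/2 = 140.500000.


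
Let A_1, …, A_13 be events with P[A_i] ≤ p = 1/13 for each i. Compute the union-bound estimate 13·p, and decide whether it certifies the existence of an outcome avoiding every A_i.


Union bound: P[∪_{i=1}^{13} A_i] ≤ Σ_i P[A_i] ≤ 13·p = 13·(1/13) = 1.
Numerically: 1 ≈ 1.0000.
Is 1 < 1? NO.
Since the bound 1 is ≥ 1, the union bound is uninformative here; it does NOT by itself certify existence.

13·p = 1 ≈ 1.0000; existence NOT certified by the union bound.


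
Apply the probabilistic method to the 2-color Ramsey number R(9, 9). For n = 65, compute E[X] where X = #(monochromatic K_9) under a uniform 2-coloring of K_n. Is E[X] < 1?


E[X] = C(65, 9) · 2^{1 − 36} = 31966749880 · 2^{−35} = 31966749880/34359738368.
As a reduced fraction: E[X] = 3995843735/4294967296 ≈ 0.93035.
Is E[X] < 1? YES.
Since E[X] < 1, there exists a 2-coloring of K_{65} with no monochromatic K_9; hence R(9, 9) > 65.

E[X] = 3995843735/4294967296 ≈ 0.93035; E[X] < 1, so R(9, 9) > 65.


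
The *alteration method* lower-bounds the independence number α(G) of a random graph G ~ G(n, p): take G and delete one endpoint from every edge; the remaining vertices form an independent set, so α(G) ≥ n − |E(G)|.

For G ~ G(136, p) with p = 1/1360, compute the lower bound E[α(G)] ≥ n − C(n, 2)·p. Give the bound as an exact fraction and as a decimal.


E[|E(G)|] = C(136, 2)·p = 9180 · (1/1360) = 27/4.
E[α(G)] ≥ n − E[|E(G)|] = 136 − 27/4 = 517/4.
Numerically: ≈ 129.25000.
(This is only a lower bound; the true E[α(G)] may be larger.)

E[α(G)] ≥ 517/4 ≈ 129.25000.


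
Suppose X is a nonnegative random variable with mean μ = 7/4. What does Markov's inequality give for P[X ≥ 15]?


μ = E[X] = 7/4, a = 15.
Markov: P[X ≥ 15] ≤ μ/a = (7/4)/15 = 7/60.
Numerically: ≈ 0.117.
(Since a = 15 > μ = 1.750, the bound 7/60 is < 1 and informative.)

P[X ≥ 15] ≤ 7/60 ≈ 0.117.


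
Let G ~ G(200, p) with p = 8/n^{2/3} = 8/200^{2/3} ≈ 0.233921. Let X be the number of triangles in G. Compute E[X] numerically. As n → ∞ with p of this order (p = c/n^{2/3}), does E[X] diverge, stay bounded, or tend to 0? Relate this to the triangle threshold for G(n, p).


Number of potential triangles: C(200, 3) = 1313400.
Each occurs with probability p³ ≈ (0.233921)³ ≈ 1.28000000e-02.
By linearity: E[X] = C(200, 3)·p³ ≈ 1313400 · 1.28000000e-02 ≈ 16811.520000.
Since α = 2/3 < 1, p = c/n^{2/3} ≫ 1/n is above the triangle threshold p ~ 1/n. Asymptotically E[X] ~ (c³/6)·n^{3(1−α)} = (8³/6)·n^{1} → ∞; triangles are abundant w.h.p.

E[X] ≈ 16811.520000; in regime p = Θ(1/n^{2/3}) E[X] diverges (above the triangle threshold p ~ 1/n).


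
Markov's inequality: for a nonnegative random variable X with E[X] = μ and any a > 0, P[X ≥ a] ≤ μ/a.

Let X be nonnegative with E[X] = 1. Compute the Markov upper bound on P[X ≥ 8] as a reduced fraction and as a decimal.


μ = E[X] = 1, a = 8.
Markov: P[X ≥ 8] ≤ μ/a = (1)/8 = 1/8.
Numerically: ≈ 0.12500.
(Since a = 8 > μ = 1.00000, the bound 1/8 is < 1 and informative.)

P[X ≥ 8] ≤ 1/8 ≈ 0.12500.


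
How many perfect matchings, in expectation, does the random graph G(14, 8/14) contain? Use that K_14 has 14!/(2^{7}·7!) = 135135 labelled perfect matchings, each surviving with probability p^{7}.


K_14 has 14!/(2^{7}·7!) = 135135 labelled perfect matchings.
For each such perfect matching H, let X_H = 1 if all 7 edges of H are present in G. Then P[X_H = 1] = p^{7} = (4/7)^{7} = 16384/823543.
By linearity of expectation: E[X] = Σ_H E[X_H] = 135135 · p^{7} = 135135 · 16384/823543 = 316293120/117649.
Numerically: E[X] ≈ 2688.45.

E[X] = 135135 · (4/7)^{7} = 316293120/117649 ≈ 2688.45.


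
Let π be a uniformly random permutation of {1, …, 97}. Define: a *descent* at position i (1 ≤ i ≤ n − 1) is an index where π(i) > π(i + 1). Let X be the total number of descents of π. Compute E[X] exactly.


Write X = Σ X_I over i = 1, …, 96, with X_I the indicator of one descent.
There are 96 indicators.
For each fixed i, the pair (π(i), π(i+1)) is a uniformly random ordered pair of distinct values from {1, …, 97}; by symmetry P[π(i) > π(i+1)] = 1/2.
By linearity: E[X] = 96 · (1/2) = (97 − 1) · (1/2) = 48 ≈ 48.000000.

E[X] = 48 = 48.000000.


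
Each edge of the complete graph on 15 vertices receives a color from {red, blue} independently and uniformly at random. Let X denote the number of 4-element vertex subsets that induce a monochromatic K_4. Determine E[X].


Let X = Σ_S X_S over the C(15, 4) = 1365 subsets S of size 4, where X_S = 1 if the K_4 on S is monochromatic.
For a fixed S, the K_4 on S has C(4, 2) = 6 edges. P[all 6 edges red] = (1/2)^6, and likewise for blue, so P[monochromatic] = 2·(1/2)^6 = 2^{1 − 6} = 1/32.
By linearity: E[X] = C(15, 4) · 2^{1 − 6} = 1365 · 1/32 = 1365/32.
Numerically: E[X] ≈ 42.65625.

E[X] = C(15,4)·2^(1−C(4,2)) = 1365/32 ≈ 42.65625.


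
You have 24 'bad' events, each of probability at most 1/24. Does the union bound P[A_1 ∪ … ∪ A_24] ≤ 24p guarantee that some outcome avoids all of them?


Union bound: P[∪_{i=1}^{24} A_i] ≤ Σ_i P[A_i] ≤ 24·p = 24·(1/24) = 1.
Numerically: 1 ≈ 1.0000.
Is 1 < 1? NO.
Since the bound 1 is ≥ 1, the union bound is uninformative here; it does NOT by itself certify existence.

24·p = 1 ≈ 1.0000; existence NOT certified by the union bound.


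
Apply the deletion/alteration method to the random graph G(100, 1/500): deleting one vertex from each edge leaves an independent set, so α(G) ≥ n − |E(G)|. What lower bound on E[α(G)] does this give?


E[|E(G)|] = C(100, 2)·p = 4950 · (1/500) = 99/10.
E[α(G)] ≥ n − E[|E(G)|] = 100 − 99/10 = 901/10.
Numerically: ≈ 90.10000.
(This is only a lower bound; the true E[α(G)] may be larger.)

E[α(G)] ≥ 901/10 ≈ 90.10000.


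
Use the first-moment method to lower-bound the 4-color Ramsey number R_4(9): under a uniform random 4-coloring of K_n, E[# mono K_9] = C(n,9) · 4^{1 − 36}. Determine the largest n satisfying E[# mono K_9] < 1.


We need C(n, 9) · 4^{1 − 36} < 1, i.e. C(n, 9) < 4^{36 − 1} = 1180591620717411303424.
Check values of n near the boundary:
  n = 908: C(908, 9) = 1111058428637338083100; 1111058428637338083100 < 1180591620717411303424? YES
  n = 909: C(909, 9) = 1122169012923711463931; 1122169012923711463931 < 1180591620717411303424? YES
  n = 910: C(910, 9) = 1133378248346922788210; 1133378248346922788210 < 1180591620717411303424? YES
  n = 911: C(911, 9) = 1144686900492291197405; 1144686900492291197405 < 1180591620717411303424? YES
  n = 912: C(912, 9) = 1156095740032081475120; 1156095740032081475120 < 1180591620717411303424? YES
  n = 913: C(913, 9) = 1167605542753639808390; 1167605542753639808390 < 1180591620717411303424? YES
  n = 914: C(914, 9) = 1179217089587653905932; 1179217089587653905932 < 1180591620717411303424? YES
  n = 915: C(915, 9) = 1190931166636537885130; 1190931166636537885130 < 1180591620717411303424? NO
  n = 916: C(916, 9) = 1202748565202942340440; 1202748565202942340440 < 1180591620717411303424? NO
  n = 917: C(917, 9) = 1214670081818390006810; 1214670081818390006810 < 1180591620717411303424? NO
The largest n with C(n, 9) < 1180591620717411303424 is n = 914 (where E[X] = 294804272396913476483/295147905179352825856 ≈ 0.9988). Hence R_4(9) > 914, i.e. R_4(9) ≥ 915.

Largest n = 914; hence R_4(9) > 914.


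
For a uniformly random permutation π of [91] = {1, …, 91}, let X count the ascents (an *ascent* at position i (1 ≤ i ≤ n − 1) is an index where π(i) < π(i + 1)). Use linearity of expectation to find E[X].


Write X = Σ X_I over i = 1, …, 90, with X_I the indicator of one ascent.
There are 90 indicators.
For each fixed i, the pair (π(i), π(i+1)) is a uniformly random ordered pair of distinct values from {1, …, 91}; by symmetry P[π(i) < π(i+1)] = 1/2.
By linearity: E[X] = 90 · (1/2) = (91 − 1) · (1/2) = 45 ≈ 45.0000.

E[X] = 45 = 45.0000.


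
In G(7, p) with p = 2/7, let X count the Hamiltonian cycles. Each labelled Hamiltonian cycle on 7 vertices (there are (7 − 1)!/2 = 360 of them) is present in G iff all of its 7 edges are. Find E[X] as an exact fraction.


K_7 has (7 − 1)!/2 = 360 labelled Hamiltonian cycles.
For each such Hamiltonian cycle H, let X_H = 1 if all 7 edges of H are present in G. Then P[X_H = 1] = p^{7} = (2/7)^{7} = 128/823543.
By linearity of expectation: E[X] = Σ_H E[X_H] = 360 · p^{7} = 360 · 128/823543 = 46080/823543.
Numerically: E[X] ≈ 0.055953.

E[X] = 360 · (2/7)^{7} = 46080/823543 ≈ 0.055953.


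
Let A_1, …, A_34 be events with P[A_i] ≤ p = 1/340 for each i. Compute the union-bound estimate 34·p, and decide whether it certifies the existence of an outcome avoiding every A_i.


Union bound: P[∪_{i=1}^{34} A_i] ≤ Σ_i P[A_i] ≤ 34·p = 34·(1/340) = 1/10.
Numerically: 1/10 ≈ 0.100.
Is 1/10 < 1? YES.
Since P[∪ A_i] ≤ 1/10 < 1, the complement has P[∩ A_i^c] ≥ 1 − 1/10 = 9/10 > 0, so some outcome avoids every A_i.

34·p = 1/10 ≈ 0.100; existence CERTIFIED by the union bound.


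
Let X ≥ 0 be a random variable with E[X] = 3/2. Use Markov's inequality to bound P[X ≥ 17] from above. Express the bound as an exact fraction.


μ = E[X] = 3/2, a = 17.
Markov: P[X ≥ 17] ≤ μ/a = (3/2)/17 = 3/34.
Numerically: ≈ 0.08824.
(Since a = 17 > μ = 1.50000, the bound 3/34 is < 1 and informative.)

P[X ≥ 17] ≤ 3/34 ≈ 0.08824.


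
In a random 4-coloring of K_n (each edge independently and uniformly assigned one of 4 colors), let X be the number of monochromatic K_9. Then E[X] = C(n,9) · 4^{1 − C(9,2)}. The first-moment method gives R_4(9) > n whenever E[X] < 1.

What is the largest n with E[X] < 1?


We need C(n, 9) · 4^{1 − 36} < 1, i.e. C(n, 9) < 4^{36 − 1} = 1180591620717411303424.
Check values of n near the boundary:
  n = 912: C(912, 9) = 1156095740032081475120; 1156095740032081475120 < 1180591620717411303424? YES
  n = 913: C(913, 9) = 1167605542753639808390; 1167605542753639808390 < 1180591620717411303424? YES
  n = 914: C(914, 9) = 1179217089587653905932; 1179217089587653905932 < 1180591620717411303424? YES
  n = 915: C(915, 9) = 1190931166636537885130; 1190931166636537885130 < 1180591620717411303424? NO
The largest n with C(n, 9) < 1180591620717411303424 is n = 914 (where E[X] = 294804272396913476483/295147905179352825856 ≈ 0.998836). Hence R_4(9) > 914, i.e. R_4(9) ≥ 915.

Largest n = 914; hence R_4(9) > 914.


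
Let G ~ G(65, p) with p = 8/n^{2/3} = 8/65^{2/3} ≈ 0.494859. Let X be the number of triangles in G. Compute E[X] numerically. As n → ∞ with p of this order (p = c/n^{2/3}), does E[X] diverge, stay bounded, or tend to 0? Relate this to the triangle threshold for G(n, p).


Number of potential triangles: C(65, 3) = 43680.
Each occurs with probability p³ ≈ (0.494859)³ ≈ 1.21183432e-01.
By linearity: E[X] = C(65, 3)·p³ ≈ 43680 · 1.21183432e-01 ≈ 5293.292308.
Since α = 2/3 < 1, p = c/n^{2/3} ≫ 1/n is above the triangle threshold p ~ 1/n. Asymptotically E[X] ~ (c³/6)·n^{3(1−α)} = (8³/6)·n^{1} → ∞; triangles are abundant w.h.p.

E[X] ≈ 5293.292308; in regime p = Θ(1/n^{2/3}) E[X] diverges (above the triangle threshold p ~ 1/n).


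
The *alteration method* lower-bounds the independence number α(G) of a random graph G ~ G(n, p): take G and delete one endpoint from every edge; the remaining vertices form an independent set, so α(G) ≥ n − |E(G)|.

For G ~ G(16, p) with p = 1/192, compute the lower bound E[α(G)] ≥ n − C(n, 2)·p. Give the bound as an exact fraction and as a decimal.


E[|E(G)|] = C(16, 2)·p = 120 · (1/192) = 5/8.
E[α(G)] ≥ n − E[|E(G)|] = 16 − 5/8 = 123/8.
Numerically: ≈ 15.37500.
(This is only a lower bound; the true E[α(G)] may be larger.)

E[α(G)] ≥ 123/8 ≈ 15.37500.


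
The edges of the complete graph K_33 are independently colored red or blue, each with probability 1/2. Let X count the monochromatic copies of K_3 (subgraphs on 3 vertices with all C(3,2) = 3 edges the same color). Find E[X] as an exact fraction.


Let X = Σ_S X_S over the C(33, 3) = 5456 subsets S of size 3, where X_S = 1 if the K_3 on S is monochromatic.
For a fixed S, the K_3 on S has C(3, 2) = 3 edges. P[all 3 edges red] = (1/2)^3, and likewise for blue, so P[monochromatic] = 2·(1/2)^3 = 2^{1 − 3} = 1/4.
By linearity of expectation: E[X] = C(33, 3) · 2^{1 − 3} = 5456 · 1/4 = 1364.
Numerically: E[X] ≈ 1364.0000.

E[X] = C(33,3)·2^(1−C(3,2)) = 1364 ≈ 1364.0000.


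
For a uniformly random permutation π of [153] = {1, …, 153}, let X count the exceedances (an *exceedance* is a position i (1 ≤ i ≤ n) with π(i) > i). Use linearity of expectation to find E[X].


Write X = Σ_{i=1}^{153} X_i, where X_i = 1_{π(i) > i}.
For each fixed i, π(i) is uniform over {1, …, 153} (marginal of a uniform permutation), so P[π(i) > i] = (n − i)/n. Summing: Σ_{i=1}^{153} (n − i)/n = (0 + 1 + … + 152)/153 = 153(153 − 1)/(2·153) = (153 − 1)/2.
Hence E[X] = Σ_{i=1}^{153} (153 − i)/153 = 76 ≈ 76.00000.

E[X] = 76 = 76.00000.


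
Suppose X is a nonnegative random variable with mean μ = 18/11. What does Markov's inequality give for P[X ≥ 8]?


μ = E[X] = 18/11, a = 8.
Markov: P[X ≥ 8] ≤ μ/a = (18/11)/8 = 9/44.
Numerically: ≈ 0.205.
(Since a = 8 > μ = 1.636, the bound 9/44 is < 1 and informative.)

P[X ≥ 8] ≤ 9/44 ≈ 0.205.


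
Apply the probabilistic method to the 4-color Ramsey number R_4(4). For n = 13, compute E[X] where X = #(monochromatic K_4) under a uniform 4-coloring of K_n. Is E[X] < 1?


E[X] = C(13, 4) · 4^{1 − 6} = 715 · 4^{−5} = 715/1024.
As a reduced fraction: E[X] = 715/1024 ≈ 0.698.
Is E[X] < 1? YES.
Since E[X] < 1, there exists a 4-coloring of K_{13} with no monochromatic K_4; hence R_4(4) > 13.

E[X] = 715/1024 ≈ 0.698; E[X] < 1, so R_4(4) > 13.


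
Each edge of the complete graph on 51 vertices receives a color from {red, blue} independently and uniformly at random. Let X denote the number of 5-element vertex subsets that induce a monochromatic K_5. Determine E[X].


Let X = Σ_S X_S over the C(51, 5) = 2349060 subsets S of size 5, where X_S = 1 if the K_5 on S is monochromatic.
For a fixed S, the K_5 on S has C(5, 2) = 10 edges. P[all 10 edges red] = (1/2)^10, and likewise for blue, so P[monochromatic] = 2·(1/2)^10 = 2^{1 − 10} = 1/512.
Summing: E[X] = C(51, 5) · 2^{1 − 10} = 2349060 · 1/512 = 587265/128.
Numerically: E[X] ≈ 4588.007812.

E[X] = C(51,5)·2^(1−C(5,2)) = 587265/128 ≈ 4588.007812.


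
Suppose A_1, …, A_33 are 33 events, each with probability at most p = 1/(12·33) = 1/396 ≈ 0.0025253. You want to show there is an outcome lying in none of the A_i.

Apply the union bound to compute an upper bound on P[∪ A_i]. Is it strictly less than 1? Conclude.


Union bound: P[∪_{i=1}^{33} A_i] ≤ Σ_i P[A_i] ≤ 33·p = 33·(1/396) = 1/12.
Numerically: 1/12 ≈ 0.0833333.
Is 1/12 < 1? YES.
Since P[∪ A_i] ≤ 1/12 < 1, the complement has P[∩ A_i^c] ≥ 1 − 1/12 = 11/12 > 0, so some outcome avoids every A_i.

33·p = 1/12 ≈ 0.0833333; existence CERTIFIED by the union bound.


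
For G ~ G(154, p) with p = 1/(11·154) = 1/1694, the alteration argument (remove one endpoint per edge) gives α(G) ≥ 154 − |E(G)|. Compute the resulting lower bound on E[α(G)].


E[|E(G)|] = C(154, 2)·p = 11781 · (1/1694) = 153/22.
E[α(G)] ≥ n − E[|E(G)|] = 154 − 153/22 = 3235/22.
Numerically: ≈ 147.045.
(This is only a lower bound; the true E[α(G)] may be larger.)

E[α(G)] ≥ 3235/22 ≈ 147.045.


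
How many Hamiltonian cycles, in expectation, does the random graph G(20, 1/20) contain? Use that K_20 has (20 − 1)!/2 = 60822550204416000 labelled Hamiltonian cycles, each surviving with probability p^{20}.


K_20 has (20 − 1)!/2 = 60822550204416000 labelled Hamiltonian cycles.
For each such Hamiltonian cycle H, let X_H = 1 if all 20 edges of H are present in G. Then P[X_H = 1] = p^{20} = (1/20)^{20} = 1/104857600000000000000000000.
Summing the indicators: E[X] = Σ_H E[X_H] = 60822550204416000 · p^{20} = 60822550204416000 · 1/104857600000000000000000000 = 14849255421/25600000000000000000.
Numerically: E[X] ≈ 5.8005e-10.

E[X] = 60822550204416000 · (1/20)^{20} = 14849255421/25600000000000000000 ≈ 5.8005e-10.


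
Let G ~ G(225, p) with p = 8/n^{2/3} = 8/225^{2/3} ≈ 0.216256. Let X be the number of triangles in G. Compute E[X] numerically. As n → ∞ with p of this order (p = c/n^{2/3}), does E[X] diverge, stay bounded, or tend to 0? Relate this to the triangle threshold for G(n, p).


Number of potential triangles: C(225, 3) = 1873200.
Each occurs with probability p³ ≈ (0.216256)³ ≈ 1.01135802e-02.
By linearity: E[X] = C(225, 3)·p³ ≈ 1873200 · 1.01135802e-02 ≈ 18944.758519.
Since α = 2/3 < 1, p = c/n^{2/3} ≫ 1/n is above the triangle threshold p ~ 1/n. Asymptotically E[X] ~ (c³/6)·n^{3(1−α)} = (8³/6)·n^{1} → ∞; triangles are abundant w.h.p.

E[X] ≈ 18944.758519; in regime p = Θ(1/n^{2/3}) E[X] diverges (above the triangle threshold p ~ 1/n).


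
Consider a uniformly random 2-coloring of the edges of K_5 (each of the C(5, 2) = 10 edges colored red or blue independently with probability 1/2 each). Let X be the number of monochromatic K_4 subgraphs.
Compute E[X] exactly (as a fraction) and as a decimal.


Let X = Σ_S X_S over the C(5, 4) = 5 subsets S of size 4, where X_S = 1 if the K_4 on S is monochromatic.
For a fixed S, the K_4 on S has C(4, 2) = 6 edges. P[all 6 edges red] = (1/2)^6, and likewise for blue, so P[monochromatic] = 2·(1/2)^6 = 2^{1 − 6} = 1/32.
Summing: E[X] = C(5, 4) · 2^{1 − 6} = 5 · 1/32 = 5/32.
Numerically: E[X] ≈ 0.156250.

E[X] = C(5,4)·2^(1−C(4,2)) = 5/32 ≈ 0.156250.


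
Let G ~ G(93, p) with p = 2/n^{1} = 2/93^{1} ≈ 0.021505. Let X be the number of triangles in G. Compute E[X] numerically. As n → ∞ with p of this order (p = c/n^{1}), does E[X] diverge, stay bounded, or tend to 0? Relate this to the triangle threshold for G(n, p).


Number of potential triangles: C(93, 3) = 129766.
Each occurs with probability p³ ≈ (0.021505)³ ≈ 9.9458325e-06.
By linearity: E[X] = C(93, 3)·p³ ≈ 129766 · 9.9458325e-06 ≈ 1.29063.
Here α = 1, so p = 2/n is exactly at the triangle threshold p ~ 1/n. Asymptotically E[X] → c³/6 = 2³/6 = 4/3 ≈ 1.33333, a bounded constant. In this regime the triangle count is asymptotically Poisson(c³/6).

E[X] ≈ 1.29063; in regime p = Θ(1/n^{1}) E[X] stays bounded (at the triangle threshold p ~ 1/n).


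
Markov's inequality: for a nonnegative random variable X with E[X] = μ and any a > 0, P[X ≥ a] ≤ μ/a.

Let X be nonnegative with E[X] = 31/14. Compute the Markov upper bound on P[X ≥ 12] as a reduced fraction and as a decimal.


μ = E[X] = 31/14, a = 12.
Markov: P[X ≥ 12] ≤ μ/a = (31/14)/12 = 31/168.
Numerically: ≈ 0.1845.
(Since a = 12 > μ = 2.2143, the bound 31/168 is < 1 and informative.)

P[X ≥ 12] ≤ 31/168 ≈ 0.1845.


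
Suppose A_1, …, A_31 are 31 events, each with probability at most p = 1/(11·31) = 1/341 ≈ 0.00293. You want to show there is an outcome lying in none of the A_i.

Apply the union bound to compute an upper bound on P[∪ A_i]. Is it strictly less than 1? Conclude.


Union bound: P[∪_{i=1}^{31} A_i] ≤ Σ_i P[A_i] ≤ 31·p = 31·(1/341) = 1/11.
Numerically: 1/11 ≈ 0.09091.
Is 1/11 < 1? YES.
Since P[∪ A_i] ≤ 1/11 < 1, the complement has P[∩ A_i^c] ≥ 1 − 1/11 = 10/11 > 0, so some outcome avoids every A_i.

31·p = 1/11 ≈ 0.09091; existence CERTIFIED by the union bound.


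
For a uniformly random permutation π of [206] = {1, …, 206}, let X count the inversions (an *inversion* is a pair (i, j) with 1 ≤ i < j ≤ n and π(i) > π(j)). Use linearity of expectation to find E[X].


Write X = Σ X_I over the C(206, 2) = 21115 pairs i < j, with X_I the indicator of one inversion.
There are 21115 indicators.
For each fixed pair i < j, the values π(i) and π(j) are two distinct elements of {1, …, 206} in uniformly random order; by symmetry P[π(i) > π(j)] = 1/2.
By linearity: E[X] = 21115 · (1/2) = C(206, 2) · (1/2) = 21115/2 = 21115/2 ≈ 10557.500000.

E[X] = 21115/2 = 10557.500000.


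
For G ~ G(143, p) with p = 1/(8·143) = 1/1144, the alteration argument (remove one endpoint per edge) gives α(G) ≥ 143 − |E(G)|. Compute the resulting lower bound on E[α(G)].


E[|E(G)|] = C(143, 2)·p = 10153 · (1/1144) = 71/8.
E[α(G)] ≥ n − E[|E(G)|] = 143 − 71/8 = 1073/8.
Numerically: ≈ 134.125.
(This is only a lower bound; the true E[α(G)] may be larger.)

E[α(G)] ≥ 1073/8 ≈ 134.125.


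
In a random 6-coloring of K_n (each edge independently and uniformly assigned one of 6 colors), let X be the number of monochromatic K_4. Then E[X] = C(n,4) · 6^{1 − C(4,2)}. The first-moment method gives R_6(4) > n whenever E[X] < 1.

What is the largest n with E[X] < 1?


We need C(n, 4) · 6^{1 − 6} < 1, i.e. C(n, 4) < 6^{6 − 1} = 7776.
Check values of n near the boundary:
  n = 20: C(20, 4) = 4845; 4845 < 7776? YES
  n = 21: C(21, 4) = 5985; 5985 < 7776? YES
  n = 22: C(22, 4) = 7315; 7315 < 7776? YES
  n = 23: C(23, 4) = 8855; 8855 < 7776? NO
The largest n with C(n, 4) < 7776 is n = 22 (where E[X] = 7315/7776 ≈ 0.94072). Hence R_6(4) > 22, i.e. R_6(4) ≥ 23.

Largest n = 22; hence R_6(4) > 22.


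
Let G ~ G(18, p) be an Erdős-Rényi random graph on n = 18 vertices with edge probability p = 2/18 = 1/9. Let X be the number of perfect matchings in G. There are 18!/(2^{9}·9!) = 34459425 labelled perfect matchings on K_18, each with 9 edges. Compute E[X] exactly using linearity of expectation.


K_18 has 18!/(2^{9}·9!) = 34459425 labelled perfect matchings.
For each such perfect matching H, let X_H = 1 if all 9 edges of H are present in G. Then P[X_H = 1] = p^{9} = (1/9)^{9} = 1/387420489.
By linearity of expectation: E[X] = Σ_H E[X_H] = 34459425 · p^{9} = 34459425 · 1/387420489 = 425425/4782969.
Numerically: E[X] ≈ 0.08895.

E[X] = 34459425 · (1/9)^{9} = 425425/4782969 ≈ 0.08895.


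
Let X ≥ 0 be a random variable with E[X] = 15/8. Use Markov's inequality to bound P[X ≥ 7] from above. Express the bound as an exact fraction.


μ = E[X] = 15/8, a = 7.
Markov: P[X ≥ 7] ≤ μ/a = (15/8)/7 = 15/56.
Numerically: ≈ 0.267857.
(Since a = 7 > μ = 1.875000, the bound 15/56 is < 1 and informative.)

P[X ≥ 7] ≤ 15/56 ≈ 0.267857.


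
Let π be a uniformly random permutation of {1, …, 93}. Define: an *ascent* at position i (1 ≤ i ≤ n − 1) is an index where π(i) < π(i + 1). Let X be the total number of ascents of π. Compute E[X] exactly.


Write X = Σ X_I over i = 1, …, 92, with X_I the indicator of one ascent.
There are 92 indicators.
For each fixed i, the pair (π(i), π(i+1)) is a uniformly random ordered pair of distinct values from {1, …, 93}; by symmetry P[π(i) < π(i+1)] = 1/2.
By linearity: E[X] = 92 · (1/2) = (93 − 1) · (1/2) = 46 ≈ 46.000.

E[X] = 46 = 46.000.


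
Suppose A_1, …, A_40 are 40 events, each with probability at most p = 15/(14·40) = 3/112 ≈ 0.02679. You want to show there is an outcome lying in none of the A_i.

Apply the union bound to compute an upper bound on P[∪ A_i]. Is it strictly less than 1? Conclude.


Union bound: P[∪_{i=1}^{40} A_i] ≤ Σ_i P[A_i] ≤ 40·p = 40·(3/112) = 15/14.
Numerically: 15/14 ≈ 1.07143.
Is 15/14 < 1? NO.
Since the bound 15/14 is ≥ 1, the union bound is uninformative here; it does NOT by itself certify existence.

40·p = 15/14 ≈ 1.07143; existence NOT certified by the union bound.


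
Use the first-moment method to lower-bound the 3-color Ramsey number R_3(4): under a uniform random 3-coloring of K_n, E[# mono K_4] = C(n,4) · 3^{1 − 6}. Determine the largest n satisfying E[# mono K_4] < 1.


We need C(n, 4) · 3^{1 − 6} < 1, i.e. C(n, 4) < 3^{6 − 1} = 243.
Check values of n near the boundary:
  n = 6: C(6, 4) = 15; 15 < 243? YES
  n = 7: C(7, 4) = 35; 35 < 243? YES
  n = 8: C(8, 4) = 70; 70 < 243? YES
  n = 9: C(9, 4) = 126; 126 < 243? YES
  n = 10: C(10, 4) = 210; 210 < 243? YES
  n = 11: C(11, 4) = 330; 330 < 243? NO
The largest n with C(n, 4) < 243 is n = 10 (where E[X] = 70/81 ≈ 0.864). Hence R_3(4) > 10, i.e. R_3(4) ≥ 11.

Largest n = 10; hence R_3(4) > 10.


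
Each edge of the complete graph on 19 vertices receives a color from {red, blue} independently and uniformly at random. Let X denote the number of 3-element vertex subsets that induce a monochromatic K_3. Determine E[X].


Let X = Σ_S X_S over the C(19, 3) = 969 subsets S of size 3, where X_S = 1 if the K_3 on S is monochromatic.
For a fixed S, the K_3 on S has C(3, 2) = 3 edges. P[all 3 edges red] = (1/2)^3, and likewise for blue, so P[monochromatic] = 2·(1/2)^3 = 2^{1 − 3} = 1/4.
By linearity of expectation: E[X] = C(19, 3) · 2^{1 − 3} = 969 · 1/4 = 969/4.
Numerically: E[X] ≈ 242.250.

E[X] = C(19,3)·2^(1−C(3,2)) = 969/4 ≈ 242.250.


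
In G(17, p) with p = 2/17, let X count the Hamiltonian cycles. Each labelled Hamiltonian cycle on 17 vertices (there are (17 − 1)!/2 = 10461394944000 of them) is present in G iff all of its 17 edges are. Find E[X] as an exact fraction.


K_17 has (17 − 1)!/2 = 10461394944000 labelled Hamiltonian cycles.
For each such Hamiltonian cycle H, let X_H = 1 if all 17 edges of H are present in G. Then P[X_H = 1] = p^{17} = (2/17)^{17} = 131072/827240261886336764177.
By linearity of expectation: E[X] = Σ_H E[X_H] = 10461394944000 · p^{17} = 10461394944000 · 131072/827240261886336764177 = 1371195958099968000/827240261886336764177.
Numerically: E[X] ≈ 0.00165755.

E[X] = 10461394944000 · (2/17)^{17} = 1371195958099968000/827240261886336764177 ≈ 0.00165755.


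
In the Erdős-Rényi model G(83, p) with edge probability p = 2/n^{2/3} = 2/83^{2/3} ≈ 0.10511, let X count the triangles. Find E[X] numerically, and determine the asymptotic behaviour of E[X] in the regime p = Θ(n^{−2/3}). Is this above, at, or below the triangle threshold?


Number of potential triangles: C(83, 3) = 91881.
Each occurs with probability p³ ≈ (0.10511)³ ≈ 1.16127159e-03.
By linearity: E[X] = C(83, 3)·p³ ≈ 91881 · 1.16127159e-03 ≈ 106.698795.
Since α = 2/3 < 1, p = c/n^{2/3} ≫ 1/n is above the triangle threshold p ~ 1/n. Asymptotically E[X] ~ (c³/6)·n^{3(1−α)} = (2³/6)·n^{1} → ∞; triangles are abundant w.h.p.

E[X] ≈ 106.698795; in regime p = Θ(1/n^{2/3}) E[X] diverges (above the triangle threshold p ~ 1/n).


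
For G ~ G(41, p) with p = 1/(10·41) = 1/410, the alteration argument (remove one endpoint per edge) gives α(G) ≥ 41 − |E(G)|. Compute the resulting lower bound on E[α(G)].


E[|E(G)|] = C(41, 2)·p = 820 · (1/410) = 2.
E[α(G)] ≥ n − E[|E(G)|] = 41 − 2 = 39.
Numerically: ≈ 39.000000.
(This is only a lower bound; the true E[α(G)] may be larger.)

E[α(G)] ≥ 39 ≈ 39.000000.


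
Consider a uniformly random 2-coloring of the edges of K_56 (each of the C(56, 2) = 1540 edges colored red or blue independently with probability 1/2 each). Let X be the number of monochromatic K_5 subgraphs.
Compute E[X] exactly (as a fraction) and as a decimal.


Let X = Σ_S X_S over the C(56, 5) = 3819816 subsets S of size 5, where X_S = 1 if the K_5 on S is monochromatic.
For a fixed S, the K_5 on S has C(5, 2) = 10 edges. P[all 10 edges red] = (1/2)^10, and likewise for blue, so P[monochromatic] = 2·(1/2)^10 = 2^{1 − 10} = 1/512.
By linearity: E[X] = C(56, 5) · 2^{1 − 10} = 3819816 · 1/512 = 477477/64.
Numerically: E[X] ≈ 7460.5781.

E[X] = C(56,5)·2^(1−C(5,2)) = 477477/64 ≈ 7460.5781.


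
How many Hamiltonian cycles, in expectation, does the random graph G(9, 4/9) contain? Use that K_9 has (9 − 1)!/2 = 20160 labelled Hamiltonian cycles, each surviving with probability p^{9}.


K_9 has (9 − 1)!/2 = 20160 labelled Hamiltonian cycles.
For each such Hamiltonian cycle H, let X_H = 1 if all 9 edges of H are present in G. Then P[X_H = 1] = p^{9} = (4/9)^{9} = 262144/387420489.
By linearity: E[X] = Σ_H E[X_H] = 20160 · p^{9} = 20160 · 262144/387420489 = 587202560/43046721.
Numerically: E[X] ≈ 13.641.

E[X] = 20160 · (4/9)^{9} = 587202560/43046721 ≈ 13.641.


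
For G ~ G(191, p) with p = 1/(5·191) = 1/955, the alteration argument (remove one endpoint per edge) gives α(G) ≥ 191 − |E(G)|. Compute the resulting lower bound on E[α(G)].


E[|E(G)|] = C(191, 2)·p = 18145 · (1/955) = 19.
E[α(G)] ≥ n − E[|E(G)|] = 191 − 19 = 172.
Numerically: ≈ 172.000.
(This is only a lower bound; the true E[α(G)] may be larger.)

E[α(G)] ≥ 172 ≈ 172.000.


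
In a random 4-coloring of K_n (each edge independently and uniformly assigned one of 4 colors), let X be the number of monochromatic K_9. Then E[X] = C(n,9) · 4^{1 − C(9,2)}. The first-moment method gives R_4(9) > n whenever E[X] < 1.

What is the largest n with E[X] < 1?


We need C(n, 9) · 4^{1 − 36} < 1, i.e. C(n, 9) < 4^{36 − 1} = 1180591620717411303424.
Check values of n near the boundary:
  n = 913: C(913, 9) = 1167605542753639808390; 1167605542753639808390 < 1180591620717411303424? YES
  n = 914: C(914, 9) = 1179217089587653905932; 1179217089587653905932 < 1180591620717411303424? YES
  n = 915: C(915, 9) = 1190931166636537885130; 1190931166636537885130 < 1180591620717411303424? NO
The largest n with C(n, 9) < 1180591620717411303424 is n = 914 (where E[X] = 294804272396913476483/295147905179352825856 ≈ 0.99884). Hence R_4(9) > 914, i.e. R_4(9) ≥ 915.

Largest n = 914; hence R_4(9) > 914.


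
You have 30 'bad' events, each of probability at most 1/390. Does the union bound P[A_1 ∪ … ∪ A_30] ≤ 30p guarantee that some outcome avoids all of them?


Union bound: P[∪_{i=1}^{30} A_i] ≤ Σ_i P[A_i] ≤ 30·p = 30·(1/390) = 1/13.
Numerically: 1/13 ≈ 0.076923.
Is 1/13 < 1? YES.
Since P[∪ A_i] ≤ 1/13 < 1, the complement has P[∩ A_i^c] ≥ 1 − 1/13 = 12/13 > 0, so some outcome avoids every A_i.

30·p = 1/13 ≈ 0.076923; existence CERTIFIED by the union bound.
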